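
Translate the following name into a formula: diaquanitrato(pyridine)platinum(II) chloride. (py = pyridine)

[Pt(H2O)2(NO3)(py)]Cl

Ligands: 1 nitrato (NO3, -1), 1 pyridine (py, neutral), 2 aqua (H2O, neutral). Ligand charge sum = -1.
With Pt in oxidation state +2, the complex ion is [Pt...]^1+.
Charge balance with chloride (-1) requires 1 complex ion per 1 chloride.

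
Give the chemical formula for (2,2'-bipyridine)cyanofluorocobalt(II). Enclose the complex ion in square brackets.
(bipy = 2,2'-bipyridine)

[Co(bipy)(CN)F]

Ligands: 1 cyano (CN, -1), 1 2,2'-bipyridine (bipy, neutral), 1 fluoro (F, -1). Ligand charge sum = -2.
With Co in oxidation state +2, the complex ion is [Co...].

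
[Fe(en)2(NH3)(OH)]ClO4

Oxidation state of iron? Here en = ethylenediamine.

1 perchlorate outside the brackets (-1 each) → the complex ion is 1+.
Ligand charges: 1×OH = -1; 2×en neutral; 1×NH3 neutral; sum -1.
Fe + (-1) = 1+ ⇒ Fe is +2.

+2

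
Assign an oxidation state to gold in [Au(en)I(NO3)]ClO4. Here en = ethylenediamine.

1 perchlorate outside the brackets (-1 each) → the complex ion is 1+.
Ligand charges: 1×I = -1; 1×en neutral; 1×NO3 = -1; sum -2.
Au + (-2) = 1+ ⇒ Au is +3.

+3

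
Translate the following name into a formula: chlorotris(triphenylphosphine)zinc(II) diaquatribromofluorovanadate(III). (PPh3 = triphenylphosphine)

[ZnCl(PPh3)3][VBr3F(H2O)2]

Cation [Zn…]: ligand charges -1, Zn(II) ⇒ ion charge 1+.
Anion [V…]: ligand charges -4, V(III) ⇒ ion charge 1−.
One 1+ cation balances one 1− anion.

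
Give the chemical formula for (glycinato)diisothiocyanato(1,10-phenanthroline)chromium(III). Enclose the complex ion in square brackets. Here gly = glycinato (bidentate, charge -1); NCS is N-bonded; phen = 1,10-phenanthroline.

Ligands: 1 glycinato (gly, -1), 2 isothiocyanato (NCS, -1), 1 1,10-phenanthroline (phen, neutral). Ligand charge sum = -3.
With Cr in oxidation state +3, the complex ion is [Cr...].

[Cr(gly)(NCS)2(phen)]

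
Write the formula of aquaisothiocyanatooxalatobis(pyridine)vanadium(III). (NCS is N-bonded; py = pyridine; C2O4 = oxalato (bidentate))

Ligands: 1 aqua (H2O, neutral), 1 isothiocyanato (NCS, -1), 2 pyridine (py, neutral), 1 oxalato (C2O4, -2). Ligand charge sum = -3.
With V in oxidation state +3, the complex ion is [V...].

[V(C2O4)(H2O)(NCS)(py)2]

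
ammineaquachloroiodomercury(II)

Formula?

[HgCl(H2O)I(NH3)]

Ligands: 1 iodo (I, -1), 1 aqua (H2O, neutral), 1 ammine (NH3, neutral), 1 chloro (Cl, -1). Ligand charge sum = -2.
With Hg in oxidation state +2, the complex ion is [Hg...].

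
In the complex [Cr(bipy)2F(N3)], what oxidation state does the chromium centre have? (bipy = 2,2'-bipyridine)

+2

No counter-ion: the bracketed complex is neutral.
Ligand charges: 1×F = -1; 2×bipy neutral; 1×N3 = -1; sum -2.
Cr + (-2) = 0 ⇒ Cr is +2.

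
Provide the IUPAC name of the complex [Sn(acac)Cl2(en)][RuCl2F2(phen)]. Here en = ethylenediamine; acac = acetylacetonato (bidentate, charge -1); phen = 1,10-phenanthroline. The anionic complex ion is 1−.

The complex anion is given as 1−; its ligand charges sum to -4, so Ru = +3.
A 1:1 salt means the cation carries the equal and opposite charge, 1+.
Cation: ligand charges sum to -3; for the ion to be 1+, Sn = +4.

(acetylacetonato)dichloro(ethylenediamine)tin(IV) dichlorodifluoro(1,10-phenanthroline)ruthenate(III)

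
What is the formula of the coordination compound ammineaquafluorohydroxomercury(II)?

[HgF(H2O)(NH3)(OH)]

Ligands: 1 fluoro (F, -1), 1 hydroxo (OH, -1), 1 ammine (NH3, neutral), 1 aqua (H2O, neutral). Ligand charge sum = -2.
With Hg in oxidation state +2, the complex ion is [Hg...].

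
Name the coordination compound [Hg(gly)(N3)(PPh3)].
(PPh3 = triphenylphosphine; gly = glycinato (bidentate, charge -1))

azido(glycinato)(triphenylphosphine)mercury(II)

There is no counter-ion, so the complex is neutral overall.
Ligand charges: 1×triphenylphosphine (neutral), 1×azido (-1 each), 1×glycinato (-1 each); total -2. So Hg + (-2) = 0, giving Hg = +2.
Ligands are named alphabetically: azido before glycinato before triphenylphosphine.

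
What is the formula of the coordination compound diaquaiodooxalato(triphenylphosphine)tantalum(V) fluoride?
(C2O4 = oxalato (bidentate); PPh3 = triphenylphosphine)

Ligands: 1 oxalato (C2O4, -2), 1 triphenylphosphine (PPh3, neutral), 1 iodo (I, -1), 2 aqua (H2O, neutral). Ligand charge sum = -3.
With Ta in oxidation state +5, the complex ion is [Ta...]^2+.
Charge balance with fluoride (-1) requires 1 complex ion per 2 fluoride.

[Ta(C2O4)(H2O)2I(PPh3)]F2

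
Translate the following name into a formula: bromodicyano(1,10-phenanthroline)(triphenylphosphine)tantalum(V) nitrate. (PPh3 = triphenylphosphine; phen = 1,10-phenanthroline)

Ligands: 1 triphenylphosphine (PPh3, neutral), 2 cyano (CN, -1), 1 1,10-phenanthroline (phen, neutral), 1 bromo (Br, -1). Ligand charge sum = -3.
With Ta in oxidation state +5, the complex ion is [Ta...]^2+.
Charge balance with nitrate (-1) requires 1 complex ion per 2 nitrate.

[TaBr(CN)2(phen)(PPh3)](NO3)2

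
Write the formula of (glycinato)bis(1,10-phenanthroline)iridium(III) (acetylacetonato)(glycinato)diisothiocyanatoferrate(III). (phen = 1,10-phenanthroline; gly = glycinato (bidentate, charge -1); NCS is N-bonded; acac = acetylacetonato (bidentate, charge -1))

Cation [Ir…]: ligand charges -1, Ir(III) ⇒ ion charge 2+.
Anion [Fe…]: ligand charges -4, Fe(III) ⇒ ion charge 1−.
One 2+ cation requires 2 of the 1− anion.

[Ir(gly)(phen)2][Fe(acac)(gly)(NCS)2]2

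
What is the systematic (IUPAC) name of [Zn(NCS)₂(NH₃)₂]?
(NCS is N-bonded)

diamminediisothiocyanatozinc(II)

There is no counter-ion, so the complex is neutral overall.
Ligand charges: 2×isothiocyanato (-1 each), 2×ammine (neutral); total -2. So Zn + (-2) = 0, giving Zn = +2.
Ligands are named alphabetically: ammine before isothiocyanato.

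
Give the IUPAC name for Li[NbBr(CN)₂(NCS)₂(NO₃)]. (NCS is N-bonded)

The 1 lithium counter-ion carries a total charge of +1, so each complex ion is 1−.
Ligand charges: 1×nitrato (-1 each), 2×cyano (-1 each), 2×isothiocyanato (-1 each), 1×bromo (-1 each); total -6. So Nb + (-6) = 1−, giving Nb = +5.
The complex ion is anionic, so niobium takes the -ate form niobate(V).

lithium bromodicyanodiisothiocyanatonitratoniobate(V)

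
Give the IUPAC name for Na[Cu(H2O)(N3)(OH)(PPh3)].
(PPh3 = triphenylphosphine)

sodium aquaazidohydroxo(triphenylphosphine)cuprate(I)

The 1 sodium counter-ion carries a total charge of +1, so each complex ion is 1−.
Ligand charges: 1×triphenylphosphine (neutral), 1×azido (-1 each), 1×aqua (neutral), 1×hydroxo (-1 each); total -2. So Cu + (-2) = 1−, giving Cu = +1.
Ligands are named alphabetically: aqua before azido before hydroxo before triphenylphosphine.
The complex ion is anionic, so copper takes the -ate form cuprate(I).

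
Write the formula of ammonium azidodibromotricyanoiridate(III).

(NH4)3[IrBr2(CN)3(N3)]

Ligands: 1 azido (N3, -1), 3 cyano (CN, -1), 2 bromo (Br, -1). Ligand charge sum = -6.
With Ir in oxidation state +3, the complex ion is [Ir...]^3−.
Charge balance with ammonium (+1) requires 1 complex ion per 3 ammonium.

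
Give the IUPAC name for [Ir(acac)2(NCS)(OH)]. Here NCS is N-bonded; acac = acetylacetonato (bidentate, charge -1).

bis(acetylacetonato)hydroxoisothiocyanatoiridium(IV)

There is no counter-ion, so the complex is neutral overall.
Ligand charges: 1×hydroxo (-1 each), 1×isothiocyanato (-1 each), 2×acetylacetonato (-1 each); total -4. So Ir + (-4) = 0, giving Ir = +4.
Ligands are named alphabetically: acetylacetonato before hydroxo before isothiocyanato.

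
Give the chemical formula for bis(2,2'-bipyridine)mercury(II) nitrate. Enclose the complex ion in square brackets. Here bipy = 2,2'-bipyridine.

Ligands: 2 2,2'-bipyridine (bipy, neutral). Ligand charge sum = 0.
With Hg in oxidation state +2, the complex ion is [Hg...]^2+.
Charge balance with nitrate (-1) requires 1 complex ion per 2 nitrate.

[Hg(bipy)2](NO3)2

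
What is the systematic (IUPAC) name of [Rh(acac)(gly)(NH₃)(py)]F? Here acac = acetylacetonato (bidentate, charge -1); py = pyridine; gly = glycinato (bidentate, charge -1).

The 1 fluoride counter-ion carries a total charge of -1, so each complex ion is 1+.
Ligand charges: 1×acetylacetonato (-1 each), 1×ammine (neutral), 1×pyridine (neutral), 1×glycinato (-1 each); total -2. So Rh + (-2) = 1+, giving Rh = +3.
Ligands are named alphabetically: acetylacetonato before ammine before glycinato before pyridine.

(acetylacetonato)ammine(glycinato)(pyridine)rhodium(III) fluoride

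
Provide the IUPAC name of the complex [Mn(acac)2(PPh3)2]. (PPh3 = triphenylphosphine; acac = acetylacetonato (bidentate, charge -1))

There is no counter-ion, so the complex is neutral overall.
Ligand charges: 2×triphenylphosphine (neutral), 2×acetylacetonato (-1 each); total -2. So Mn + (-2) = 0, giving Mn = +2.
Ligands are named alphabetically: acetylacetonato before triphenylphosphine.

bis(acetylacetonato)bis(triphenylphosphine)manganese(II)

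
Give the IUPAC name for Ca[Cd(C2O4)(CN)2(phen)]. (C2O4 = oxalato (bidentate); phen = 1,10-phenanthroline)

The 1 calcium counter-ion carries a total charge of +2, so each complex ion is 2−.
Ligand charges: 2×cyano (-1 each), 1×oxalato (-2 each), 1×1,10-phenanthroline (neutral); total -4. So Cd + (-4) = 2−, giving Cd = +2.
Ligands are named alphabetically: cyano before oxalato before phenanthroline.
The complex ion is anionic, so cadmium takes the -ate form cadmate(II).

calcium dicyanooxalato(1,10-phenanthroline)cadmate(II)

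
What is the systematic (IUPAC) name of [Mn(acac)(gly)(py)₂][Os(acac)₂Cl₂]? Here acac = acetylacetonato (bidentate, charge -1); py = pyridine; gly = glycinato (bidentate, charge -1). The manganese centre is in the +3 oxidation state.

(acetylacetonato)(glycinato)bis(pyridine)manganese(III) bis(acetylacetonato)dichloroosmate(III)

Mn is given as +3; the cation's ligand charges sum to -2, so the complex cation is 1+.
A 1:1 salt means the anion carries the equal and opposite charge, 1−.
Anion: ligand charges sum to -4; for the ion to be 1−, Os = +3.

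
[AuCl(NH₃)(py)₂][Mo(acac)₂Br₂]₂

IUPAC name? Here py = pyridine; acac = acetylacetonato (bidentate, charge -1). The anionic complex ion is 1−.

The complex anion is given as 1−; its ligand charges sum to -4, so Mo = +3.
With 2 anions per cation, the cation must be 2×1 = 2+.
Cation: ligand charges sum to -1; for the ion to be 2+, Au = +3.

amminechlorobis(pyridine)gold(III) bis(acetylacetonato)dibromomolybdate(III)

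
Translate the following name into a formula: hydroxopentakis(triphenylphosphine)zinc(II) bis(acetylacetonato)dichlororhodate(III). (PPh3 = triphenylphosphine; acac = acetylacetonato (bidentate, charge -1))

Cation [Zn…]: ligand charges -1, Zn(II) ⇒ ion charge 1+.
Anion [Rh…]: ligand charges -4, Rh(III) ⇒ ion charge 1−.
One 1+ cation balances one 1− anion.

[Zn(OH)(PPh3)5][Rh(acac)2Cl2]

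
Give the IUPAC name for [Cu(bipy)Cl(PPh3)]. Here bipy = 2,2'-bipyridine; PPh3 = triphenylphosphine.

There is no counter-ion, so the complex is neutral overall.
Ligand charges: 1×2,2'-bipyridine (neutral), 1×chloro (-1 each), 1×triphenylphosphine (neutral); total -1. So Cu + (-1) = 0, giving Cu = +1.
Ligands are named alphabetically: bipyridine before chloro before triphenylphosphine.

(2,2'-bipyridine)chloro(triphenylphosphine)copper(I)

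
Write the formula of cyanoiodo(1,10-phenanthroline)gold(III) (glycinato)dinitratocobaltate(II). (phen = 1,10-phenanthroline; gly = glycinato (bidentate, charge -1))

[Au(CN)I(phen)][Co(gly)(NO3)2]

Cation [Au…]: ligand charges -2, Au(III) ⇒ ion charge 1+.
Anion [Co…]: ligand charges -3, Co(II) ⇒ ion charge 1−.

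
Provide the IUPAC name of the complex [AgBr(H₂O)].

There is no counter-ion, so the complex is neutral overall.
Ligand charges: 1×bromo (-1 each), 1×aqua (neutral); total -1. So Ag + (-1) = 0, giving Ag = +1.
Ligands are named alphabetically: aqua before bromo.

aquabromosilver(I)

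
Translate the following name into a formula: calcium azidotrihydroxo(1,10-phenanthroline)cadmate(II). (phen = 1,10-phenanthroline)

Ligands: 1 1,10-phenanthroline (phen, neutral), 3 hydroxo (OH, -1), 1 azido (N3, -1). Ligand charge sum = -4.
With Cd in oxidation state +2, the complex ion is [Cd...]^2−.
Charge balance with calcium (+2) requires 1 complex ion per 1 calcium.

Ca[Cd(N3)(OH)3(phen)]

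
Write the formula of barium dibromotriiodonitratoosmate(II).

Ba2[OsBr2I3(NO3)]

Ligands: 2 bromo (Br, -1), 1 nitrato (NO3, -1), 3 iodo (I, -1). Ligand charge sum = -6.
With Os in oxidation state +2, the complex ion is [Os...]^4−.
Charge balance with barium (+2) requires 1 complex ion per 2 barium.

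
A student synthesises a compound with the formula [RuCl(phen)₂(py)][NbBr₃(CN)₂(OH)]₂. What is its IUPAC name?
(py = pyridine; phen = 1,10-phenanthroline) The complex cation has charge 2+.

Both ions are complex: the cation is named first with the plain metal name, the anion second with the -ate form; each ion's ligands are alphabetised independently.
The complex cation is given as 2+; its ligand charges sum to -1, so Ru = +3.
With 2 anions per cation, each anion must be 2/2 = 1−.
Anion: ligand charges sum to -6; for the ion to be 1−, Nb = +5.

chlorobis(1,10-phenanthroline)(pyridine)ruthenium(III) tribromodicyanohydroxoniobate(V)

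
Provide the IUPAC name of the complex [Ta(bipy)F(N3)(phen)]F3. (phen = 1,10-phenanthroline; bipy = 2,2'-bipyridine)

azido(2,2'-bipyridine)fluoro(1,10-phenanthroline)tantalum(V) fluoride

The 3 fluoride counter-ions carry a total charge of -3, so each complex ion is 3+.
Ligand charges: 1×fluoro (-1 each), 1×1,10-phenanthroline (neutral), 1×azido (-1 each), 1×2,2'-bipyridine (neutral); total -2. So Ta + (-2) = 3+, giving Ta = +5.
Ligands are named alphabetically: azido before bipyridine before fluoro before phenanthroline.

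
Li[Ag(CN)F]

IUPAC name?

lithium cyanofluoroargentate(I)

The 1 lithium counter-ion carries a total charge of +1, so each complex ion is 1−.
Ligand charges: 1×cyano (-1 each), 1×fluoro (-1 each); total -2. So Ag + (-2) = 1−, giving Ag = +1.
The complex ion is anionic, so silver takes the -ate form argentate(I).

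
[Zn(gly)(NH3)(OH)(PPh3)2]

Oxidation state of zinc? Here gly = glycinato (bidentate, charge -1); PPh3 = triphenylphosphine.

No counter-ion: the bracketed complex is neutral.
Ligand charges: 1×gly = -1; 1×NH3 neutral; 2×PPh3 neutral; 1×OH = -1; sum -2.
Zn + (-2) = 0 ⇒ Zn is +2.

+2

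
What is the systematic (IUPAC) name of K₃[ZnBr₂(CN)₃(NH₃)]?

potassium amminedibromotricyanozincate(II)

The 3 potassium counter-ions carry a total charge of +3, so each complex ion is 3−.
Ligand charges: 2×bromo (-1 each), 3×cyano (-1 each), 1×ammine (neutral); total -5. So Zn + (-5) = 3−, giving Zn = +2.
The complex ion is anionic, so zinc takes the -ate form zincate(II).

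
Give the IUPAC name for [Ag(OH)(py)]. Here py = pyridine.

There is no counter-ion, so the complex is neutral overall.
Ligand charges: 1×pyridine (neutral), 1×hydroxo (-1 each); total -1. So Ag + (-1) = 0, giving Ag = +1.
Ligands are named alphabetically: hydroxo before pyridine.

hydroxo(pyridine)silver(I)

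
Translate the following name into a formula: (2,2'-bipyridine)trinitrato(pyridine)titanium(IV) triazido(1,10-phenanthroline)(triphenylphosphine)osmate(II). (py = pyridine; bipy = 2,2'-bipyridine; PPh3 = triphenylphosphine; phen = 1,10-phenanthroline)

Cation [Ti…]: ligand charges -3, Ti(IV) ⇒ ion charge 1+.
Anion [Os…]: ligand charges -3, Os(II) ⇒ ion charge 1−.
One 1+ cation balances one 1− anion.

[Ti(bipy)(NO3)3(py)][Os(N3)3(phen)(PPh3)]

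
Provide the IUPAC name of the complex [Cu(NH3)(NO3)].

There is no counter-ion, so the complex is neutral overall.
Ligand charges: 1×ammine (neutral), 1×nitrato (-1 each); total -1. So Cu + (-1) = 0, giving Cu = +1.
Ligands are named alphabetically: ammine before nitrato.

amminenitratocopper(I)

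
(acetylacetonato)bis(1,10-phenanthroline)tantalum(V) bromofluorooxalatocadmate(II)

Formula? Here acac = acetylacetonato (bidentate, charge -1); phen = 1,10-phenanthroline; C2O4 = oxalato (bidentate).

Cation [Ta…]: ligand charges -1, Ta(V) ⇒ ion charge 4+.
Anion [Cd…]: ligand charges -4, Cd(II) ⇒ ion charge 2−.
One 4+ cation requires 2 of the 2− anion.

[Ta(acac)(phen)2][CdBr(C2O4)F]2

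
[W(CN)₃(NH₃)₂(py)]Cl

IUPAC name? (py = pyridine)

The 1 chloride counter-ion carries a total charge of -1, so each complex ion is 1+.
Ligand charges: 2×ammine (neutral), 3×cyano (-1 each), 1×pyridine (neutral); total -3. So W + (-3) = 1+, giving W = +4.
Ligands are named alphabetically: ammine before cyano before pyridine.

diamminetricyano(pyridine)tungsten(IV) chloride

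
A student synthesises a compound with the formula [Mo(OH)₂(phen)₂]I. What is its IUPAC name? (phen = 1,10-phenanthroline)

dihydroxobis(1,10-phenanthroline)molybdenum(III) iodide

The 1 iodide counter-ion carries a total charge of -1, so each complex ion is 1+.
Ligand charges: 2×hydroxo (-1 each), 2×1,10-phenanthroline (neutral); total -2. So Mo + (-2) = 1+, giving Mo = +3.
Ligands are named alphabetically: hydroxo before phenanthroline.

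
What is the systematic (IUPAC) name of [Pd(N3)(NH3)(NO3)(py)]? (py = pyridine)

There is no counter-ion, so the complex is neutral overall.
Ligand charges: 1×ammine (neutral), 1×nitrato (-1 each), 1×azido (-1 each), 1×pyridine (neutral); total -2. So Pd + (-2) = 0, giving Pd = +2.
Ligands are named alphabetically: ammine before azido before nitrato before pyridine.

ammineazidonitrato(pyridine)palladium(II)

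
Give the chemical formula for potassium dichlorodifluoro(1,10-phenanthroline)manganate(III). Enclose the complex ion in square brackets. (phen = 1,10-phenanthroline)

Ligands: 1 1,10-phenanthroline (phen, neutral), 2 fluoro (F, -1), 2 chloro (Cl, -1). Ligand charge sum = -4.
Charge balance with potassium (+1) requires 1 complex ion per 1 potassium.

K[MnCl2F2(phen)]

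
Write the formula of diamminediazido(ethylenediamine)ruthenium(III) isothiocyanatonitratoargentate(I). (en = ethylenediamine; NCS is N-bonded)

[Ru(en)(N3)2(NH3)2][Ag(NCS)(NO3)]

Cation [Ru…]: ligand charges -2, Ru(III) ⇒ ion charge 1+.
Anion [Ag…]: ligand charges -2, Ag(I) ⇒ ion charge 1−.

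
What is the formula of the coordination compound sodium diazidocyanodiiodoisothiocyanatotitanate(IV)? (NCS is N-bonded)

Ligands: 1 isothiocyanato (NCS, -1), 2 iodo (I, -1), 2 azido (N3, -1), 1 cyano (CN, -1). Ligand charge sum = -6.
With Ti in oxidation state +4, the complex ion is [Ti...]^2−.
Charge balance with sodium (+1) requires 1 complex ion per 2 sodium.

Na2[Ti(CN)I2(N3)2(NCS)]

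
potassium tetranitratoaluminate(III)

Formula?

K[Al(NO3)4]

Ligands: 4 nitrato (NO3, -1). Ligand charge sum = -4.
With Al in oxidation state +3, the complex ion is [Al...]^1−.
Charge balance with potassium (+1) requires 1 complex ion per 1 potassium.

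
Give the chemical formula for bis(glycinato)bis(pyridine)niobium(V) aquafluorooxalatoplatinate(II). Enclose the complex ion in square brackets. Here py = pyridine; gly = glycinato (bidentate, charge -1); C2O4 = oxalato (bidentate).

Cation [Nb…]: ligand charges -2, Nb(V) ⇒ ion charge 3+.
Anion [Pt…]: ligand charges -3, Pt(II) ⇒ ion charge 1−.
One 3+ cation requires 3 of the 1− anion.

[Nb(gly)2(py)2][Pt(C2O4)F(H2O)]3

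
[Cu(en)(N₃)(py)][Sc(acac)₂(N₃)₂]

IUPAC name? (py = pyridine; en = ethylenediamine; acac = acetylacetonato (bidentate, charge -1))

azido(ethylenediamine)(pyridine)copper(II) bis(acetylacetonato)diazidoscandate(III)

Both ions are complex: the cation is named first with the plain metal name, the anion second with the -ate form; each ion's ligands are alphabetised independently.
Scandium is always +3 in its complexes; the anion's ligand charges sum to -4, so the complex anion is 1−.
A 1:1 salt means the cation carries the equal and opposite charge, 1+.
Cation: ligand charges sum to -1; for the ion to be 1+, Cu = +2.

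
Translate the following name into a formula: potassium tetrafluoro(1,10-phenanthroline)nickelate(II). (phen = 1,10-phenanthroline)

K2[NiF4(phen)]

Ligands: 4 fluoro (F, -1), 1 1,10-phenanthroline (phen, neutral). Ligand charge sum = -4.
With Ni in oxidation state +2, the complex ion is [Ni...]^2−.
Charge balance with potassium (+1) requires 1 complex ion per 2 potassium.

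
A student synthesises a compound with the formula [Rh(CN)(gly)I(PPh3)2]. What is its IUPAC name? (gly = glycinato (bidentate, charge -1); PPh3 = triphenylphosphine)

There is no counter-ion, so the complex is neutral overall.
Ligand charges: 1×iodo (-1 each), 1×glycinato (-1 each), 2×triphenylphosphine (neutral), 1×cyano (-1 each); total -3. So Rh + (-3) = 0, giving Rh = +3.
Ligands are named alphabetically: cyano before glycinato before iodo before triphenylphosphine.

cyano(glycinato)iodobis(triphenylphosphine)rhodium(III)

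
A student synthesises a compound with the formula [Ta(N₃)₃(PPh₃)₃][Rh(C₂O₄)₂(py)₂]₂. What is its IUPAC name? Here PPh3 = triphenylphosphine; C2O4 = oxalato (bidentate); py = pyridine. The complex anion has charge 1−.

triazidotris(triphenylphosphine)tantalum(V) dioxalatobis(pyridine)rhodate(III)

Both ions are complex: the cation is named first with the plain metal name, the anion second with the -ate form; each ion's ligands are alphabetised independently.
The complex anion is given as 1−; its ligand charges sum to -4, so Rh = +3.
With 2 anions per cation, the cation must be 2×1 = 2+.
Cation: ligand charges sum to -3; for the ion to be 2+, Ta = +5.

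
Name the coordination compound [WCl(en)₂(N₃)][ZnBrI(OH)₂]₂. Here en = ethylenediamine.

Both ions are complex: the cation is named first with the plain metal name, the anion second with the -ate form; each ion's ligands are alphabetised independently.
Zinc is always +2 in its complexes; the anion's ligand charges sum to -4, so the complex anion is 2−.
With 2 anions per cation, the cation must be 2×2 = 4+.
Cation: ligand charges sum to -2; for the ion to be 4+, W = +6.

azidochlorobis(ethylenediamine)tungsten(VI) bromodihydroxoiodozincate(II)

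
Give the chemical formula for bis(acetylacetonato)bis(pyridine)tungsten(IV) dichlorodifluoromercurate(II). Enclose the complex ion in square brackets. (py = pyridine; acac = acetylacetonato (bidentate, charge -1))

Cation [W…]: ligand charges -2, W(IV) ⇒ ion charge 2+.
Anion [Hg…]: ligand charges -4, Hg(II) ⇒ ion charge 2−.
One 2+ cation balances one 2− anion.

[W(acac)2(py)2][HgCl2F2]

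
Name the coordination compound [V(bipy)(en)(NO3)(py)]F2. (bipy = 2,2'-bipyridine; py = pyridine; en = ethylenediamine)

(2,2'-bipyridine)(ethylenediamine)nitrato(pyridine)vanadium(III) fluoride

The 2 fluoride counter-ions carry a total charge of -2, so each complex ion is 2+.
Ligand charges: 1×2,2'-bipyridine (neutral), 1×pyridine (neutral), 1×ethylenediamine (neutral), 1×nitrato (-1 each); total -1. So V + (-1) = 2+, giving V = +3.
Ligands are named alphabetically: bipyridine before ethylenediamine before nitrato before pyridine.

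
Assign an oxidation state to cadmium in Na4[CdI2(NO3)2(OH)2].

+2

4 sodium outside the brackets (+1 each) → the complex ion is 4−.
Ligand charges: 2×OH = -2; 2×I = -2; 2×NO3 = -2; sum -6.
Cd + (-6) = 4− ⇒ Cd is +2.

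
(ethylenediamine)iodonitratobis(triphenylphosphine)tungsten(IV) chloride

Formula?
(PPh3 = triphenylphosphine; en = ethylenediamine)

Ligands: 2 triphenylphosphine (PPh3, neutral), 1 ethylenediamine (en, neutral), 1 iodo (I, -1), 1 nitrato (NO3, -1). Ligand charge sum = -2.
With W in oxidation state +4, the complex ion is [W...]^2+.
Charge balance with chloride (-1) requires 1 complex ion per 2 chloride.

[W(en)I(NO3)(PPh3)2]Cl2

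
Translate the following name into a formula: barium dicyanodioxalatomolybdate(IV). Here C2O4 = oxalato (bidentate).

Ligands: 2 cyano (CN, -1), 2 oxalato (C2O4, -2). Ligand charge sum = -6.
With Mo in oxidation state +4, the complex ion is [Mo...]^2−.
Charge balance with barium (+2) requires 1 complex ion per 1 barium.

Ba[Mo(C2O4)2(CN)2]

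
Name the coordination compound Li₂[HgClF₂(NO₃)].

The 2 lithium counter-ions carry a total charge of +2, so each complex ion is 2−.
Ligand charges: 1×nitrato (-1 each), 2×fluoro (-1 each), 1×chloro (-1 each); total -4. So Hg + (-4) = 2−, giving Hg = +2.
Ligands are named alphabetically: chloro before fluoro before nitrato.
The complex ion is anionic, so mercury takes the -ate form mercurate(II).

lithium chlorodifluoronitratomercurate(II)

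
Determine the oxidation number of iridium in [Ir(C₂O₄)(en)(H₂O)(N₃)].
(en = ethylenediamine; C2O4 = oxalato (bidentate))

+3

No counter-ion: the bracketed complex is neutral.
Ligand charges: 1×N3 = -1; 1×en neutral; 1×H2O neutral; 1×C2O4 = -2; sum -3.
Ir + (-3) = 0 ⇒ Ir is +3.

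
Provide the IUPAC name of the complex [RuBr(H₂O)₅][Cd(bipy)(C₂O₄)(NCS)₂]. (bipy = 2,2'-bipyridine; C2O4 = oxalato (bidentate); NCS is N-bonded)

Cadmium is always +2 in its complexes; the anion's ligand charges sum to -4, so the complex anion is 2−.
A 1:1 salt means the cation carries the equal and opposite charge, 2+.
Cation: ligand charges sum to -1; for the ion to be 2+, Ru = +3.

pentaaquabromoruthenium(III) (2,2'-bipyridine)diisothiocyanatooxalatocadmate(II)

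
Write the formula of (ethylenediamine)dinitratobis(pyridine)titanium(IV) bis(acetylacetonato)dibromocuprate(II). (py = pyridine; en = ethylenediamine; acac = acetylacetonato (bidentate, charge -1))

[Ti(en)(NO3)2(py)2][Cu(acac)2Br2]

Cation [Ti…]: ligand charges -2, Ti(IV) ⇒ ion charge 2+.
Anion [Cu…]: ligand charges -4, Cu(II) ⇒ ion charge 2−.
One 2+ cation balances one 2− anion.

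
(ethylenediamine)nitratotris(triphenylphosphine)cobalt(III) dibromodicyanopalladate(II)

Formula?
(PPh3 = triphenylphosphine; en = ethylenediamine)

[Co(en)(NO3)(PPh3)3][PdBr2(CN)2]

Cation [Co…]: ligand charges -1, Co(III) ⇒ ion charge 2+.
Anion [Pd…]: ligand charges -4, Pd(II) ⇒ ion charge 2−.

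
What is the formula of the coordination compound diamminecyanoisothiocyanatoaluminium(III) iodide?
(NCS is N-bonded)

Ligands: 2 ammine (NH3, neutral), 1 cyano (CN, -1), 1 isothiocyanato (NCS, -1). Ligand charge sum = -2.
With Al in oxidation state +3, the complex ion is [Al...]^1+.
Charge balance with iodide (-1) requires 1 complex ion per 1 iodide.

[Al(CN)(NCS)(NH3)2]I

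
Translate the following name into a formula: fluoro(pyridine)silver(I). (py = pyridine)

Ligands: 1 pyridine (py, neutral), 1 fluoro (F, -1). Ligand charge sum = -1.
With Ag in oxidation state +1, the complex ion is [Ag...].

[AgF(py)]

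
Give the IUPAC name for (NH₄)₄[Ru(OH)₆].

ammonium hexahydroxoruthenate(II)

The 4 ammonium counter-ions carry a total charge of +4, so each complex ion is 4−.
Ligand charges: 6×hydroxo (-1 each); total -6. So Ru + (-6) = 4−, giving Ru = +2.
The complex ion is anionic, so ruthenium takes the -ate form ruthenate(II).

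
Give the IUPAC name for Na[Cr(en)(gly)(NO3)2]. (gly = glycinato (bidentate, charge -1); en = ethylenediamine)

sodium (ethylenediamine)(glycinato)dinitratochromate(II)

The 1 sodium counter-ion carries a total charge of +1, so each complex ion is 1−.
Ligand charges: 2×nitrato (-1 each), 1×glycinato (-1 each), 1×ethylenediamine (neutral); total -3. So Cr + (-3) = 1−, giving Cr = +2.
The complex ion is anionic, so chromium takes the -ate form chromate(II).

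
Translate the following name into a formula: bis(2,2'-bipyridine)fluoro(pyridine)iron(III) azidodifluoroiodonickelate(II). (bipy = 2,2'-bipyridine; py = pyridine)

Cation [Fe…]: ligand charges -1, Fe(III) ⇒ ion charge 2+.
Anion [Ni…]: ligand charges -4, Ni(II) ⇒ ion charge 2−.

[Fe(bipy)2F(py)][NiF2I(N3)]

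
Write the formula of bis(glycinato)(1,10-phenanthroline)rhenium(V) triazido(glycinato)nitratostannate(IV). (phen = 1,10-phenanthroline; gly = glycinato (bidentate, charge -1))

[Re(gly)2(phen)][Sn(gly)(N3)3(NO3)]3

Cation [Re…]: ligand charges -2, Re(V) ⇒ ion charge 3+.
Anion [Sn…]: ligand charges -5, Sn(IV) ⇒ ion charge 1−.
One 3+ cation requires 3 of the 1− anion.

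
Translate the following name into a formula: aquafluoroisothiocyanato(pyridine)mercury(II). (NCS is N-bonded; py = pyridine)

[HgF(H2O)(NCS)(py)]

Ligands: 1 fluoro (F, -1), 1 isothiocyanato (NCS, -1), 1 pyridine (py, neutral), 1 aqua (H2O, neutral). Ligand charge sum = -2.
With Hg in oxidation state +2, the complex ion is [Hg...].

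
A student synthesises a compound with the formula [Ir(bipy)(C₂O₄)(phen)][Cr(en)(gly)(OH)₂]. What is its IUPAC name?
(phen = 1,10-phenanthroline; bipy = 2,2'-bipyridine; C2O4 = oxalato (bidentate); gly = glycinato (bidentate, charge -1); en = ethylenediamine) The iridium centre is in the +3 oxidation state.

(2,2'-bipyridine)oxalato(1,10-phenanthroline)iridium(III) (ethylenediamine)(glycinato)dihydroxochromate(II)

Both ions are complex: the cation is named first with the plain metal name, the anion second with the -ate form; each ion's ligands are alphabetised independently.
Ir is given as +3; the cation's ligand charges sum to -2, so the complex cation is 1+.
A 1:1 salt means the anion carries the equal and opposite charge, 1−.
Anion: ligand charges sum to -3; for the ion to be 1−, Cr = +2.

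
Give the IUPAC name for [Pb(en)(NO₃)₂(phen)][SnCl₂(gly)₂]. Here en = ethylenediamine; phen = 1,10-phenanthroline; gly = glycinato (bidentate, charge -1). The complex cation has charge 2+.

The complex cation is given as 2+; its ligand charges sum to -2, so Pb = +4.
A 1:1 salt means the anion carries the equal and opposite charge, 2−.
Anion: ligand charges sum to -4; for the ion to be 2−, Sn = +2.

(ethylenediamine)dinitrato(1,10-phenanthroline)lead(IV) dichlorobis(glycinato)stannate(II)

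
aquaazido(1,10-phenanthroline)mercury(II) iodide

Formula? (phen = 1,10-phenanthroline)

Ligands: 1 aqua (H2O, neutral), 1 1,10-phenanthroline (phen, neutral), 1 azido (N3, -1). Ligand charge sum = -1.
With Hg in oxidation state +2, the complex ion is [Hg...]^1+.
Charge balance with iodide (-1) requires 1 complex ion per 1 iodide.

[Hg(H2O)(N3)(phen)]I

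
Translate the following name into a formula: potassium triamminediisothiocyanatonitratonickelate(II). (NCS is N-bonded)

K[Ni(NCS)2(NH3)3(NO3)]

Ligands: 3 ammine (NH3, neutral), 1 nitrato (NO3, -1), 2 isothiocyanato (NCS, -1). Ligand charge sum = -3.
Charge balance with potassium (+1) requires 1 complex ion per 1 potassium.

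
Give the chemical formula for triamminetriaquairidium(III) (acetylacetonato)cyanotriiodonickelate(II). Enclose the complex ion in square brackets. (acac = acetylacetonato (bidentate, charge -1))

Cation [Ir…]: ligand charges 0, Ir(III) ⇒ ion charge 3+.
Anion [Ni…]: ligand charges -5, Ni(II) ⇒ ion charge 3−.

[Ir(H2O)3(NH3)3][Ni(acac)(CN)I3]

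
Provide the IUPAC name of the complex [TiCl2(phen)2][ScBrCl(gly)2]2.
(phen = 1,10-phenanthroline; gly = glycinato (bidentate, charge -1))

dichlorobis(1,10-phenanthroline)titanium(IV) bromochlorobis(glycinato)scandate(III)

Both ions are complex: the cation is named first with the plain metal name, the anion second with the -ate form; each ion's ligands are alphabetised independently.
Scandium is always +3 in its complexes; the anion's ligand charges sum to -4, so the complex anion is 1−.
With 2 anions per cation, the cation must be 2×1 = 2+.
Cation: ligand charges sum to -2; for the ion to be 2+, Ti = +4.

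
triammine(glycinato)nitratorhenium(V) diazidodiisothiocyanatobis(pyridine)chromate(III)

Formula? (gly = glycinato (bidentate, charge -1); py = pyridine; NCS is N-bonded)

[Re(gly)(NH3)3(NO3)][Cr(N3)2(NCS)2(py)2]3

Cation [Re…]: ligand charges -2, Re(V) ⇒ ion charge 3+.
Anion [Cr…]: ligand charges -4, Cr(III) ⇒ ion charge 1−.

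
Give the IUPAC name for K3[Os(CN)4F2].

The 3 potassium counter-ions carry a total charge of +3, so each complex ion is 3−.
Ligand charges: 2×fluoro (-1 each), 4×cyano (-1 each); total -6. So Os + (-6) = 3−, giving Os = +3.
Ligands are named alphabetically: cyano before fluoro.
The complex ion is anionic, so osmium takes the -ate form osmate(III).

potassium tetracyanodifluoroosmate(III)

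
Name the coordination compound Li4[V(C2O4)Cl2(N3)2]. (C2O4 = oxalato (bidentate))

lithium diazidodichlorooxalatovanadate(II)

The 4 lithium counter-ions carry a total charge of +4, so each complex ion is 4−.
Ligand charges: 2×chloro (-1 each), 2×azido (-1 each), 1×oxalato (-2 each); total -6. So V + (-6) = 4−, giving V = +2.
Ligands are named alphabetically: azido before chloro before oxalato.
The complex ion is anionic, so vanadium takes the -ate form vanadate(II).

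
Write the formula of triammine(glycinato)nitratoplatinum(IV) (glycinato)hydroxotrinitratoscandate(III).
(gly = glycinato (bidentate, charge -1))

[Pt(gly)(NH3)3(NO3)][Sc(gly)(NO3)3(OH)]

Cation [Pt…]: ligand charges -2, Pt(IV) ⇒ ion charge 2+.
Anion [Sc…]: ligand charges -5, Sc(III) ⇒ ion charge 2−.
One 2+ cation balances one 2− anion.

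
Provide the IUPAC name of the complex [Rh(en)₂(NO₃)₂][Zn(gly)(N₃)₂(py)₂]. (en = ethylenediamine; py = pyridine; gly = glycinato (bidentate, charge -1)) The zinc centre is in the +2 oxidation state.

Both ions are complex: the cation is named first with the plain metal name, the anion second with the -ate form; each ion's ligands are alphabetised independently.
Zn is given as +2; the anion's ligand charges sum to -3, so the complex anion is 1−.
A 1:1 salt means the cation carries the equal and opposite charge, 1+.
Cation: ligand charges sum to -2; for the ion to be 1+, Rh = +3.

bis(ethylenediamine)dinitratorhodium(III) diazido(glycinato)bis(pyridine)zincate(II)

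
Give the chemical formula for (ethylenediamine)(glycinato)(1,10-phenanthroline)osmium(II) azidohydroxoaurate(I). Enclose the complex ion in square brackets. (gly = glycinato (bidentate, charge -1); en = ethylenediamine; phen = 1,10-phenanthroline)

[Os(en)(gly)(phen)][Au(N3)(OH)]

Cation [Os…]: ligand charges -1, Os(II) ⇒ ion charge 1+.
Anion [Au…]: ligand charges -2, Au(I) ⇒ ion charge 1−.
One 1+ cation balances one 1− anion.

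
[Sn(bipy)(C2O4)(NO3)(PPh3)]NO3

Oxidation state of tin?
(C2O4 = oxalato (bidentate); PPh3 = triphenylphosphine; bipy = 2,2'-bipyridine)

1 nitrate outside the brackets (-1 each) → the complex ion is 1+.
Ligand charges: 1×NO3 = -1; 1×C2O4 = -2; 1×PPh3 neutral; 1×bipy neutral; sum -3.
Sn + (-3) = 1+ ⇒ Sn is +4.

+4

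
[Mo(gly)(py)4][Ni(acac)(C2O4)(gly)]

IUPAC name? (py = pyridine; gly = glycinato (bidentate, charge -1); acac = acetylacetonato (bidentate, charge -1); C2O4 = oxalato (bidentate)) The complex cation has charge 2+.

The complex cation is given as 2+; its ligand charges sum to -1, so Mo = +3.
A 1:1 salt means the anion carries the equal and opposite charge, 2−.
Anion: ligand charges sum to -4; for the ion to be 2−, Ni = +2.

(glycinato)tetrakis(pyridine)molybdenum(III) (acetylacetonato)(glycinato)oxalatonickelate(II)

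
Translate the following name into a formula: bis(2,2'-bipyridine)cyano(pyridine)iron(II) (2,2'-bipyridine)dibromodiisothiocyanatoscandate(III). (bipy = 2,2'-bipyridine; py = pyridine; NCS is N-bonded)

[Fe(bipy)2(CN)(py)][Sc(bipy)Br2(NCS)2]

Cation [Fe…]: ligand charges -1, Fe(II) ⇒ ion charge 1+.
Anion [Sc…]: ligand charges -4, Sc(III) ⇒ ion charge 1−.
One 1+ cation balances one 1− anion.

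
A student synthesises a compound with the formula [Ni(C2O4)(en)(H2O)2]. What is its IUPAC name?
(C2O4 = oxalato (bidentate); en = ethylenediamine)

diaqua(ethylenediamine)oxalatonickel(II)

There is no counter-ion, so the complex is neutral overall.
Ligand charges: 1×oxalato (-2 each), 1×ethylenediamine (neutral), 2×aqua (neutral); total -2. So Ni + (-2) = 0, giving Ni = +2.
Ligands are named alphabetically: aqua before ethylenediamine before oxalato.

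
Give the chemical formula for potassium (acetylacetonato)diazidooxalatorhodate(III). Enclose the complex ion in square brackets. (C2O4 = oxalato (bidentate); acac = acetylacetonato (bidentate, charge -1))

K2[Rh(acac)(C2O4)(N3)2]

Ligands: 1 oxalato (C2O4, -2), 1 acetylacetonato (acac, -1), 2 azido (N3, -1). Ligand charge sum = -5.
Charge balance with potassium (+1) requires 1 complex ion per 2 potassium.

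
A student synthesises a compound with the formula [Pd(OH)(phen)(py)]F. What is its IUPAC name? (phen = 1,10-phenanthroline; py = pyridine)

The 1 fluoride counter-ion carries a total charge of -1, so each complex ion is 1+.
Ligand charges: 1×hydroxo (-1 each), 1×1,10-phenanthroline (neutral), 1×pyridine (neutral); total -1. So Pd + (-1) = 1+, giving Pd = +2.
Ligands are named alphabetically: hydroxo before phenanthroline before pyridine.

hydroxo(1,10-phenanthroline)(pyridine)palladium(II) fluoride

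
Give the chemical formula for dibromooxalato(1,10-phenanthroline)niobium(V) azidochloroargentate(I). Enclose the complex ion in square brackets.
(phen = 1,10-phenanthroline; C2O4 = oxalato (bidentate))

Cation [Nb…]: ligand charges -4, Nb(V) ⇒ ion charge 1+.
Anion [Ag…]: ligand charges -2, Ag(I) ⇒ ion charge 1−.
One 1+ cation balances one 1− anion.

[NbBr2(C2O4)(phen)][AgCl(N3)]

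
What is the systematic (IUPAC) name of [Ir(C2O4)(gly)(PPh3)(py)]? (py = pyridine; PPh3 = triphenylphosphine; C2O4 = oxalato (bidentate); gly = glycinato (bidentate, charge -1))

(glycinato)oxalato(pyridine)(triphenylphosphine)iridium(III)

There is no counter-ion, so the complex is neutral overall.
Ligand charges: 1×pyridine (neutral), 1×triphenylphosphine (neutral), 1×oxalato (-2 each), 1×glycinato (-1 each); total -3. So Ir + (-3) = 0, giving Ir = +3.
Ligands are named alphabetically: glycinato before oxalato before pyridine before triphenylphosphine.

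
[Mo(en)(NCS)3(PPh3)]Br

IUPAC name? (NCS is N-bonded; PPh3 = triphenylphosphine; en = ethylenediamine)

The 1 bromide counter-ion carries a total charge of -1, so each complex ion is 1+.
Ligand charges: 3×isothiocyanato (-1 each), 1×triphenylphosphine (neutral), 1×ethylenediamine (neutral); total -3. So Mo + (-3) = 1+, giving Mo = +4.
Ligands are named alphabetically: ethylenediamine before isothiocyanato before triphenylphosphine.

(ethylenediamine)triisothiocyanato(triphenylphosphine)molybdenum(IV) bromide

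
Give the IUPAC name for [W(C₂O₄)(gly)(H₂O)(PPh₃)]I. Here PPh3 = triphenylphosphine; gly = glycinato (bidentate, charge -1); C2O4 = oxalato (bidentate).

The 1 iodide counter-ion carries a total charge of -1, so each complex ion is 1+.
Ligand charges: 1×aqua (neutral), 1×triphenylphosphine (neutral), 1×glycinato (-1 each), 1×oxalato (-2 each); total -3. So W + (-3) = 1+, giving W = +4.
Ligands are named alphabetically: aqua before glycinato before oxalato before triphenylphosphine.

aqua(glycinato)oxalato(triphenylphosphine)tungsten(IV) iodide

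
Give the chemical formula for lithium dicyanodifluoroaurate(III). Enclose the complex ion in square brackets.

Li[Au(CN)2F2]

Ligands: 2 fluoro (F, -1), 2 cyano (CN, -1). Ligand charge sum = -4.
With Au in oxidation state +3, the complex ion is [Au...]^1−.
Charge balance with lithium (+1) requires 1 complex ion per 1 lithium.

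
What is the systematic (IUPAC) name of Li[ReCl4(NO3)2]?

The 1 lithium counter-ion carries a total charge of +1, so each complex ion is 1−.
Ligand charges: 4×chloro (-1 each), 2×nitrato (-1 each); total -6. So Re + (-6) = 1−, giving Re = +5.
The complex ion is anionic, so rhenium takes the -ate form rhenate(V).

lithium tetrachlorodinitratorhenate(V)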